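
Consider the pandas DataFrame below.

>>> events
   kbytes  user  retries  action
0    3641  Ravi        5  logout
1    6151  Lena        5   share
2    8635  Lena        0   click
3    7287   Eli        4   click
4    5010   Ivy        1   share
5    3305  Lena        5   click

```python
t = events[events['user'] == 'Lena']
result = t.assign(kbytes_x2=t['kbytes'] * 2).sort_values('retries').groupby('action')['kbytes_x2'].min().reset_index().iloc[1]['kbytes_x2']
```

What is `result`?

12302

filter rows where user == 'Lena':
   kbytes  user  retries action
1    6151  Lena        5  share
2    8635  Lena        0  click
5    3305  Lena        5  click
add column kbytes_x2 = t['kbytes'] * 2:
   kbytes  user  retries action  kbytes_x2
1    6151  Lena        5  share      12302
2    8635  Lena        0  click      17270
5    3305  Lena        5  click       6610
sort by retries:
   kbytes  user  retries action  kbytes_x2
2    8635  Lena        0  click      17270
1    6151  Lena        5  share      12302
5    3305  Lena        5  click       6610
group by action, min of kbytes_x2:
action
click     6610
share    12302
Name: kbytes_x2, dtype: int64
reset_index():
  action  kbytes_x2
0  click       6610
1  share      12302
The value at position 1, column 'kbytes_x2' is 12302.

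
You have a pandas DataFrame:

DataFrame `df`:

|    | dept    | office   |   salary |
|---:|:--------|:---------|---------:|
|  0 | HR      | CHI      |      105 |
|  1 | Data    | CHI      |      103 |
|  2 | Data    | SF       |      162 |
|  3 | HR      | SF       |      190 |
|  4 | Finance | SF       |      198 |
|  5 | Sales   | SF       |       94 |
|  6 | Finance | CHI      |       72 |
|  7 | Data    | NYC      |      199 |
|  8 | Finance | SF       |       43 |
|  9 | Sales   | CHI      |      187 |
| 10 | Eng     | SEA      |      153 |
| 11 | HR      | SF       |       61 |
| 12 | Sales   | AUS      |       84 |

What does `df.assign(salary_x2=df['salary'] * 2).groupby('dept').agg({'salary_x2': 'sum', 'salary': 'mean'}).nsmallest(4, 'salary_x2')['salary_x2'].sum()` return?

add column salary_x2 = df['salary'] * 2:
       dept office  salary  salary_x2
0        HR    CHI     105        210
1      Data    CHI     103        206
2      Data     SF     162        324
3        HR     SF     190        380
4   Finance     SF     198        396
5     Sales     SF      94        188
6   Finance    CHI      72        144
7      Data    NYC     199        398
8   Finance     SF      43         86
9     Sales    CHI     187        374
10      Eng    SEA     153        306
11       HR     SF      61        122
12    Sales    AUS      84        168
group by dept: sum(salary_x2), mean(salary):
         salary_x2      salary
dept                          
Data           928  154.666667
Eng            306  153.000000
Finance        626  104.333333
HR             712  118.666667
Sales          730  121.666667
take 4 rows with smallest salary_x2:
         salary_x2      salary
dept                          
Eng            306  153.000000
Finance        626  104.333333
HR             712  118.666667
Sales          730  121.666667

2374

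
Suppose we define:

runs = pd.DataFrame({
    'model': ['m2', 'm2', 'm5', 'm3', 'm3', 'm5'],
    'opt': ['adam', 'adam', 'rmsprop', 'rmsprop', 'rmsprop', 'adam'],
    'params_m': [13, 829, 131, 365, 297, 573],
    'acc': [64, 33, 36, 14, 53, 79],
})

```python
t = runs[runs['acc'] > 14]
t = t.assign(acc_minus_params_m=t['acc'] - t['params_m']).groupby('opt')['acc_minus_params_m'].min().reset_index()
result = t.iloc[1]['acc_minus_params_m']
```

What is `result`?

filter rows where acc > 14:
  model      opt  params_m  acc
0    m2     adam        13   64
1    m2     adam       829   33
2    m5  rmsprop       131   36
4    m3  rmsprop       297   53
5    m5     adam       573   79
add column acc_minus_params_m = t['acc'] - t['params_m']:
  model      opt  params_m  acc  acc_minus_params_m
0    m2     adam        13   64                  51
1    m2     adam       829   33                -796
2    m5  rmsprop       131   36                 -95
4    m3  rmsprop       297   53                -244
5    m5     adam       573   79                -494
group by opt, min of acc_minus_params_m:
opt
adam      -796
rmsprop   -244
Name: acc_minus_params_m, dtype: int64
reset_index():
       opt  acc_minus_params_m
0     adam                -796
1  rmsprop                -244
Then the value at position 1, column 'acc_minus_params_m': -244

-244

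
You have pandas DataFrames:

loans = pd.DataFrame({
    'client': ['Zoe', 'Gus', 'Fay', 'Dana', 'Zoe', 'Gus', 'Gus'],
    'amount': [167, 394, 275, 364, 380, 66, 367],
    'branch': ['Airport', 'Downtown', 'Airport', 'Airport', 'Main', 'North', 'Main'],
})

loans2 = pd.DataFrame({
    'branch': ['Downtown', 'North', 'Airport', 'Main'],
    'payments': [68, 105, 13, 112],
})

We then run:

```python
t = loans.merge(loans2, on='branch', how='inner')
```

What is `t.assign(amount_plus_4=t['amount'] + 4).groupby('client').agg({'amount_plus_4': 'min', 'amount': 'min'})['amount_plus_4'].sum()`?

888

merge on 'branch' (how='inner') → 7 rows:
  client  amount    branch  payments
0    Zoe     167   Airport        13
1    Gus     394  Downtown        68
2    Fay     275   Airport        13
3   Dana     364   Airport        13
4    Zoe     380      Main       112
5    Gus      66     North       105
6    Gus     367      Main       112
add column amount_plus_4 = t['amount'] + 4:
  client  amount    branch  payments  amount_plus_4
0    Zoe     167   Airport        13            171
1    Gus     394  Downtown        68            398
2    Fay     275   Airport        13            279
3   Dana     364   Airport        13            368
4    Zoe     380      Main       112            384
5    Gus      66     North       105             70
6    Gus     367      Main       112            371
group by client: min(amount_plus_4), min(amount):
        amount_plus_4  amount
client                       
Dana              368     364
Fay               279     275
Gus                70      66
Zoe               171     167
Hence 888.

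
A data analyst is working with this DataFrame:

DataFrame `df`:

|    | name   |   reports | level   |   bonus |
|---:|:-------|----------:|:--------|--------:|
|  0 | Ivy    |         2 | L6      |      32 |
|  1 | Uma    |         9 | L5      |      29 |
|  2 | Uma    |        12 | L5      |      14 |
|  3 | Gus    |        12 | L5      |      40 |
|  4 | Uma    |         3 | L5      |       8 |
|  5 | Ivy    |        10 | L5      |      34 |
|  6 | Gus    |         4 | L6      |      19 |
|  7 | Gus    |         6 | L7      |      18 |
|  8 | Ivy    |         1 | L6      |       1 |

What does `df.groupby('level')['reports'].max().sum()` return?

22

group by level, max of reports:
level
L5    12
L6     4
L7     6
Name: reports, dtype: int64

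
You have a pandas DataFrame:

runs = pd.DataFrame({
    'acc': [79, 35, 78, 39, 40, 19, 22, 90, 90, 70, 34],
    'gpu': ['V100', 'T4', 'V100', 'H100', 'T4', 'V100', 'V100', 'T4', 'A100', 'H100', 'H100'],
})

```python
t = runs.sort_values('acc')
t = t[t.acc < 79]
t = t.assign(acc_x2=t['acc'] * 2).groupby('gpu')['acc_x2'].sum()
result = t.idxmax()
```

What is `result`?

H100

sort by acc:
    acc   gpu
5    19  V100
6    22  V100
10   34  H100
1    35    T4
3    39  H100
4    40    T4
9    70  H100
2    78  V100
0    79  V100
7    90    T4
8    90  A100
filter rows where acc < 79:
    acc   gpu
5    19  V100
6    22  V100
10   34  H100
1    35    T4
3    39  H100
4    40    T4
9    70  H100
2    78  V100
add column acc_x2 = t['acc'] * 2:
    acc   gpu  acc_x2
5    19  V100      38
6    22  V100      44
10   34  H100      68
1    35    T4      70
3    39  H100      78
4    40    T4      80
9    70  H100     140
2    78  V100     156
group by gpu, sum of acc_x2:
gpu
H100    286
T4      150
V100    238
Name: acc_x2, dtype: int64
label with the largest value → H100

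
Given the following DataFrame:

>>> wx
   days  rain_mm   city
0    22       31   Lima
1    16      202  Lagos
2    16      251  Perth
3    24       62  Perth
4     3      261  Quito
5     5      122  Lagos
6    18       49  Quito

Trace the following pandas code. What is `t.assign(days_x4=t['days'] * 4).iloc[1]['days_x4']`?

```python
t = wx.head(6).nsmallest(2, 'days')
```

take first 6 rows:
   days  rain_mm   city
0    22       31   Lima
1    16      202  Lagos
2    16      251  Perth
3    24       62  Perth
4     3      261  Quito
5     5      122  Lagos
take 2 rows with smallest days:
   days  rain_mm   city
4     3      261  Quito
5     5      122  Lagos
add column days_x4 = t['days'] * 4:
   days  rain_mm   city  days_x4
4     3      261  Quito       12
5     5      122  Lagos       20
value at position 1, column 'days_x4' → 20

20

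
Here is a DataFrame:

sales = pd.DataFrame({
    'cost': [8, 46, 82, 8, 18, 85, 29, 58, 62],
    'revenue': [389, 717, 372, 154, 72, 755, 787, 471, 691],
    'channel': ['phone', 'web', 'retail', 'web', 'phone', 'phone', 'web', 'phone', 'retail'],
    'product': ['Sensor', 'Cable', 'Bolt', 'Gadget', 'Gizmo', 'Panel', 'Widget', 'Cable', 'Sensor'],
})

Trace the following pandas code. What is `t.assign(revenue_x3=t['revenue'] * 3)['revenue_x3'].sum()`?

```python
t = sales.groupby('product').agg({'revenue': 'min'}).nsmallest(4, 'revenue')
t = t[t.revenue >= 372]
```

2283

group by product, min of revenue:
         revenue
product         
Bolt         372
Cable        471
Gadget       154
Gizmo         72
Panel        755
Sensor       389
Widget       787
take 4 rows with smallest revenue:
         revenue
product         
Gizmo         72
Gadget       154
Bolt         372
Sensor       389
filter rows where revenue >= 372:
         revenue
product         
Bolt         372
Sensor       389
add column revenue_x3 = t['revenue'] * 3:
         revenue  revenue_x3
product                     
Bolt         372        1116
Sensor       389        1167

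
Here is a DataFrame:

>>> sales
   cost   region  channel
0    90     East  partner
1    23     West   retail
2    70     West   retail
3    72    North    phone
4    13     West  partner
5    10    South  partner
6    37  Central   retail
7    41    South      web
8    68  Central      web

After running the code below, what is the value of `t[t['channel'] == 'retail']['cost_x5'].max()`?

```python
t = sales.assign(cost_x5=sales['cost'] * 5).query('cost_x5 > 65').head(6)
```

350

add column cost_x5 = sales['cost'] * 5:
   cost   region  channel  cost_x5
0    90     East  partner      450
1    23     West   retail      115
2    70     West   retail      350
3    72    North    phone      360
4    13     West  partner       65
5    10    South  partner       50
6    37  Central   retail      185
7    41    South      web      205
8    68  Central      web      340
filter rows where cost_x5 > 65:
   cost   region  channel  cost_x5
0    90     East  partner      450
1    23     West   retail      115
2    70     West   retail      350
3    72    North    phone      360
6    37  Central   retail      185
7    41    South      web      205
8    68  Central      web      340
take first 6 rows:
   cost   region  channel  cost_x5
0    90     East  partner      450
1    23     West   retail      115
2    70     West   retail      350
3    72    North    phone      360
6    37  Central   retail      185
7    41    South      web      205
filter rows where channel == 'retail':
   cost   region channel  cost_x5
1    23     West  retail      115
2    70     West  retail      350
6    37  Central  retail      185
Then the max of column 'cost_x5': 350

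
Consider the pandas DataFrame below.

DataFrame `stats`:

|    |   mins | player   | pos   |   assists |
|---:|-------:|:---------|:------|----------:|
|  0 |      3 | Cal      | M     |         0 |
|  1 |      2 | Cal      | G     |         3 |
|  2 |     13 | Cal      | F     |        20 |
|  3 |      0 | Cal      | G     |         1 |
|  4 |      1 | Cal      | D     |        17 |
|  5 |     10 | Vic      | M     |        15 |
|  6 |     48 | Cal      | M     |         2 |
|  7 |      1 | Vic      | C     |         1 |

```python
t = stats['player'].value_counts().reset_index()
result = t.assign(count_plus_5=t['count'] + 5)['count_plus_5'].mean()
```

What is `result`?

value_counts of player:
player
Cal    6
Vic    2
Name: count, dtype: int64
reset_index():
  player  count
0    Cal      6
1    Vic      2
add column count_plus_5 = t['count'] + 5:
  player  count  count_plus_5
0    Cal      6            11
1    Vic      2             7
The mean of column 'count_plus_5' is 9.0.

9.0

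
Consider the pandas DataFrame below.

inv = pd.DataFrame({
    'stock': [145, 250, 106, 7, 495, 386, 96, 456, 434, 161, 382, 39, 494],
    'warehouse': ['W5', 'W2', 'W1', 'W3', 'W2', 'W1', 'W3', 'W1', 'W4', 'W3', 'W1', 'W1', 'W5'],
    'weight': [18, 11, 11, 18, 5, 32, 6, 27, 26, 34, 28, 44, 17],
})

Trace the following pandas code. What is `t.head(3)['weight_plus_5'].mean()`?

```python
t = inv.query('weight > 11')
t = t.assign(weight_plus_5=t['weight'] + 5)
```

filter rows where weight > 11:
    stock warehouse  weight
0     145        W5      18
3       7        W3      18
5     386        W1      32
7     456        W1      27
8     434        W4      26
9     161        W3      34
10    382        W1      28
11     39        W1      44
12    494        W5      17
add column weight_plus_5 = t['weight'] + 5:
    stock warehouse  weight  weight_plus_5
0     145        W5      18             23
3       7        W3      18             23
5     386        W1      32             37
7     456        W1      27             32
8     434        W4      26             31
9     161        W3      34             39
10    382        W1      28             33
11     39        W1      44             49
12    494        W5      17             22
take first 3 rows:
   stock warehouse  weight  weight_plus_5
0    145        W5      18             23
3      7        W3      18             23
5    386        W1      32             37
mean of column 'weight_plus_5' → 27.6666666667

27.6666666667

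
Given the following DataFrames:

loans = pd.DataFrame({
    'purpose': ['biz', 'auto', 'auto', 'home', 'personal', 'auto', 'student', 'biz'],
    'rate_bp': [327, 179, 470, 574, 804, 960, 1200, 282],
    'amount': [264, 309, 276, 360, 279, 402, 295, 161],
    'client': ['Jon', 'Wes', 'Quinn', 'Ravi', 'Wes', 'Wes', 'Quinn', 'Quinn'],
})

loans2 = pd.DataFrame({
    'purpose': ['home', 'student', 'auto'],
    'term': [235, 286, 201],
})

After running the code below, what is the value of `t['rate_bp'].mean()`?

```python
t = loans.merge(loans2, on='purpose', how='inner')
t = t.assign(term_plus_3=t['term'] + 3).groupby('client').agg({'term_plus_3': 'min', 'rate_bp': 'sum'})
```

merge on 'purpose' (how='inner') → 5 rows:
   purpose  rate_bp  amount client  term
0     auto      179     309    Wes   201
1     auto      470     276  Quinn   201
2     home      574     360   Ravi   235
3     auto      960     402    Wes   201
4  student     1200     295  Quinn   286
add column term_plus_3 = t['term'] + 3:
   purpose  rate_bp  amount client  term  term_plus_3
0     auto      179     309    Wes   201          204
1     auto      470     276  Quinn   201          204
2     home      574     360   Ravi   235          238
3     auto      960     402    Wes   201          204
4  student     1200     295  Quinn   286          289
group by client: min(term_plus_3), sum(rate_bp):
        term_plus_3  rate_bp
client                      
Quinn           204     1670
Ravi            238      574
Wes             204     1139
mean of column 'rate_bp' → 1127.66666667

1127.66666667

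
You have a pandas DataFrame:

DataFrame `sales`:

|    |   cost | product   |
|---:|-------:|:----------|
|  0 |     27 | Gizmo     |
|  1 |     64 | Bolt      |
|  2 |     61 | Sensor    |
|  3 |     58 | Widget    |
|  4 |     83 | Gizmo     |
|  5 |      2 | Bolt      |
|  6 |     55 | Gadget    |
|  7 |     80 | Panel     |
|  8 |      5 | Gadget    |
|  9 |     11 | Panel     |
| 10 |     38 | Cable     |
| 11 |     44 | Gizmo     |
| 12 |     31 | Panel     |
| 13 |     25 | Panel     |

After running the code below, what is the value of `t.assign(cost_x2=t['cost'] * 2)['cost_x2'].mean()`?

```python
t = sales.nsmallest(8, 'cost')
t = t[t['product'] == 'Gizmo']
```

71.0

take 8 rows with smallest cost:
    cost product
5      2    Bolt
8      5  Gadget
9     11   Panel
13    25   Panel
0     27   Gizmo
12    31   Panel
10    38   Cable
11    44   Gizmo
filter rows where product == 'Gizmo':
    cost product
0     27   Gizmo
11    44   Gizmo
add column cost_x2 = t['cost'] * 2:
    cost product  cost_x2
0     27   Gizmo       54
11    44   Gizmo       88
Finally, mean of column 'cost_x2' = 71.0.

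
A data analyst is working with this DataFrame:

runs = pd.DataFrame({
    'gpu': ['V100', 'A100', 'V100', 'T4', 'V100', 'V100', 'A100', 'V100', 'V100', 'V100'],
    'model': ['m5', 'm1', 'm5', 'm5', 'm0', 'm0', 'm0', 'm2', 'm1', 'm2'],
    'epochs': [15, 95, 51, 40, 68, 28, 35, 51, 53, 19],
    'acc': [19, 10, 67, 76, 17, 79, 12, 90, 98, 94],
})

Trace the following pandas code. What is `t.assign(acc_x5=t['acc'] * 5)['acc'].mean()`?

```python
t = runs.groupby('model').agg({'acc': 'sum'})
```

140.5

group by model, sum of acc:
       acc
model     
m0     108
m1     108
m2     184
m5     162
add column acc_x5 = t['acc'] * 5:
       acc  acc_x5
model             
m0     108     540
m1     108     540
m2     184     920
m5     162     810
Finally, mean of column 'acc' = 140.5.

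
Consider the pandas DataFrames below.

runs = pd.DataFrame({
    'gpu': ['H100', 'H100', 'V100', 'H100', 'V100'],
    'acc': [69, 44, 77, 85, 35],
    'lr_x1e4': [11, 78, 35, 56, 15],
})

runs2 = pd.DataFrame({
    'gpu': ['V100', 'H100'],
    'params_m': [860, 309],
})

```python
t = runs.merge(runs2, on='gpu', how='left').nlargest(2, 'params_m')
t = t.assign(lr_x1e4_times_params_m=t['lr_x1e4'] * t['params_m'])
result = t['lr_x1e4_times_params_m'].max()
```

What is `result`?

merge on 'gpu' (how='left') → 5 rows:
    gpu  acc  lr_x1e4  params_m
0  H100   69       11       309
1  H100   44       78       309
2  V100   77       35       860
3  H100   85       56       309
4  V100   35       15       860
take 2 rows with largest params_m:
    gpu  acc  lr_x1e4  params_m
2  V100   77       35       860
4  V100   35       15       860
add column lr_x1e4_times_params_m = t['lr_x1e4'] * t['params_m']:
    gpu  acc  lr_x1e4  params_m  lr_x1e4_times_params_m
2  V100   77       35       860                   30100
4  V100   35       15       860                   12900
Then the max of column 'lr_x1e4_times_params_m': 30100

30100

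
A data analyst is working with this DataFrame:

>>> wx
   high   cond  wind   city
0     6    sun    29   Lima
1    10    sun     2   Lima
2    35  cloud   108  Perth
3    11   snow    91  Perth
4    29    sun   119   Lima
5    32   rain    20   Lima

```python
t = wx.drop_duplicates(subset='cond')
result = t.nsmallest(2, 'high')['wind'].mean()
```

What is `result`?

drop duplicate cond (keep=first):
   high   cond  wind   city
0     6    sun    29   Lima
2    35  cloud   108  Perth
3    11   snow    91  Perth
5    32   rain    20   Lima
take 2 rows with smallest high:
   high  cond  wind   city
0     6   sun    29   Lima
3    11  snow    91  Perth
Hence 60.0.

60.0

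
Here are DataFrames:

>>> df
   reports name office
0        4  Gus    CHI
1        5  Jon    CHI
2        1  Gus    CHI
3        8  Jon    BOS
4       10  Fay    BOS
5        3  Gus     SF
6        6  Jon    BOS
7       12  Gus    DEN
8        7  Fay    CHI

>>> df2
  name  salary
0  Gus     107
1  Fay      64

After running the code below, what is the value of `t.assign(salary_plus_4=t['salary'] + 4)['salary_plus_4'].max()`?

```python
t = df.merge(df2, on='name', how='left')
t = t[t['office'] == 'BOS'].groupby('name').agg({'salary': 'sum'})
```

merge on 'name' (how='left') → 9 rows:
   reports name office  salary
0        4  Gus    CHI   107.0
1        5  Jon    CHI     NaN
2        1  Gus    CHI   107.0
3        8  Jon    BOS     NaN
4       10  Fay    BOS    64.0
5        3  Gus     SF   107.0
6        6  Jon    BOS     NaN
7       12  Gus    DEN   107.0
8        7  Fay    CHI    64.0
filter rows where office == 'BOS':
   reports name office  salary
3        8  Jon    BOS     NaN
4       10  Fay    BOS    64.0
6        6  Jon    BOS     NaN
group by name, sum of salary:
      salary
name        
Fay     64.0
Jon      0.0
add column salary_plus_4 = t['salary'] + 4:
      salary  salary_plus_4
name                       
Fay     64.0           68.0
Jon      0.0            4.0
Reading off the max of column 'salary_plus_4', we get 68.0.

68.0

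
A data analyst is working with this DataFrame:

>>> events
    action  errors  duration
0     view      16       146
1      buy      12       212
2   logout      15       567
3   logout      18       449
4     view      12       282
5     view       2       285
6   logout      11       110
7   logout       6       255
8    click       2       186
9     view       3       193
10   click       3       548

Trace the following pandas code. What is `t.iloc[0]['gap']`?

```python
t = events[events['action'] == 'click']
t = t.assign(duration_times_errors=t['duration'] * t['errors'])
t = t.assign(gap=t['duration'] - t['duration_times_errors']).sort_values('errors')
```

filter rows where action == 'click':
   action  errors  duration
8   click       2       186
10  click       3       548
add column duration_times_errors = t['duration'] * t['errors']:
   action  errors  duration  duration_times_errors
8   click       2       186                    372
10  click       3       548                   1644
add column gap = t['duration'] - t['duration_times_errors']:
   action  errors  duration  duration_times_errors   gap
8   click       2       186                    372  -186
10  click       3       548                   1644 -1096
sort by errors:
   action  errors  duration  duration_times_errors   gap
8   click       2       186                    372  -186
10  click       3       548                   1644 -1096

-186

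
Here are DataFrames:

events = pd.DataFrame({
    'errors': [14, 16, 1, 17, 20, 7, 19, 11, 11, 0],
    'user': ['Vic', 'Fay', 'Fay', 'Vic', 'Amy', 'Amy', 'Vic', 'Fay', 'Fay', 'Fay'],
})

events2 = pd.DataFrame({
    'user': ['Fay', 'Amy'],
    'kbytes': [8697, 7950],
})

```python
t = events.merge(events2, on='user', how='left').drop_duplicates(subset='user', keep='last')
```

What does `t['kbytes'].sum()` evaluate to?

16647.0

merge on 'user' (how='left') → 10 rows:
   errors user  kbytes
0      14  Vic     NaN
1      16  Fay  8697.0
2       1  Fay  8697.0
3      17  Vic     NaN
4      20  Amy  7950.0
5       7  Amy  7950.0
6      19  Vic     NaN
7      11  Fay  8697.0
8      11  Fay  8697.0
9       0  Fay  8697.0
drop duplicate user (keep=last):
   errors user  kbytes
5       7  Amy  7950.0
6      19  Vic     NaN
9       0  Fay  8697.0
Reading off the sum of column 'kbytes', we get 16647.0.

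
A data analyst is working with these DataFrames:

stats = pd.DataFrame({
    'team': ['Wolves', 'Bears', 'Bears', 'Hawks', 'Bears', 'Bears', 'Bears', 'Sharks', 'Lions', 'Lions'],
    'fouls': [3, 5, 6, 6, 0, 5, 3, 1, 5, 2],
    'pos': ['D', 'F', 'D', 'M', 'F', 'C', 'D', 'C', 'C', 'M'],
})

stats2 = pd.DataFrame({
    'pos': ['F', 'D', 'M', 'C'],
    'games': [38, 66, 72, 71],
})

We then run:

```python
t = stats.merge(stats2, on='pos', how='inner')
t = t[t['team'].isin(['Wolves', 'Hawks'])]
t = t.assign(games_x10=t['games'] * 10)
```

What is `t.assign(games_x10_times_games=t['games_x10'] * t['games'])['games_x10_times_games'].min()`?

merge on 'pos' (how='inner') → 10 rows:
     team  fouls pos  games
0  Wolves      3   D     66
1   Bears      5   F     38
2   Bears      6   D     66
3   Hawks      6   M     72
4   Bears      0   F     38
5   Bears      5   C     71
6   Bears      3   D     66
7  Sharks      1   C     71
8   Lions      5   C     71
9   Lions      2   M     72
filter rows where team in ['Wolves', 'Hawks']:
     team  fouls pos  games
0  Wolves      3   D     66
3   Hawks      6   M     72
add column games_x10 = t['games'] * 10:
     team  fouls pos  games  games_x10
0  Wolves      3   D     66        660
3   Hawks      6   M     72        720
add column games_x10_times_games = t['games_x10'] * t['games']:
     team  fouls pos  games  games_x10  games_x10_times_games
0  Wolves      3   D     66        660                  43560
3   Hawks      6   M     72        720                  51840
Reading off the min of column 'games_x10_times_games', we get 43560.

43560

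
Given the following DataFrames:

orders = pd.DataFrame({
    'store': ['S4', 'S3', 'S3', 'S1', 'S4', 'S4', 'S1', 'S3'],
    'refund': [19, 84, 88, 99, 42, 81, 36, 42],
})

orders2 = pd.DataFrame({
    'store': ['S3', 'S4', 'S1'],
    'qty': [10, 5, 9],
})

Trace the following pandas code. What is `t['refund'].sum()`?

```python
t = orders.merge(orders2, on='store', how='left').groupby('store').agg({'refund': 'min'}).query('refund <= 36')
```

55

merge on 'store' (how='left') → 8 rows:
  store  refund  qty
0    S4      19    5
1    S3      84   10
2    S3      88   10
3    S1      99    9
4    S4      42    5
5    S4      81    5
6    S1      36    9
7    S3      42   10
group by store, min of refund:
       refund
store        
S1         36
S3         42
S4         19
filter rows where refund <= 36:
       refund
store        
S1         36
S4         19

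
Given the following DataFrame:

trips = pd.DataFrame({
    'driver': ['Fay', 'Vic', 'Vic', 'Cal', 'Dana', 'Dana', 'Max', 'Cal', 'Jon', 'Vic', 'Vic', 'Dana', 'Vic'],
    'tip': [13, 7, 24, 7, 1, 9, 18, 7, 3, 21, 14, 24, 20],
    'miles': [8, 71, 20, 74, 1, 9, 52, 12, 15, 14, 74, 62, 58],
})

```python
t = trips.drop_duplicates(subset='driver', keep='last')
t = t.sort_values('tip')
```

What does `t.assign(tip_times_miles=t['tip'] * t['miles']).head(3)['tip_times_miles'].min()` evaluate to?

drop duplicate driver (keep=last):
   driver  tip  miles
0     Fay   13      8
6     Max   18     52
7     Cal    7     12
8     Jon    3     15
11   Dana   24     62
12    Vic   20     58
sort by tip:
   driver  tip  miles
8     Jon    3     15
7     Cal    7     12
0     Fay   13      8
6     Max   18     52
12    Vic   20     58
11   Dana   24     62
add column tip_times_miles = t['tip'] * t['miles']:
   driver  tip  miles  tip_times_miles
8     Jon    3     15               45
7     Cal    7     12               84
0     Fay   13      8              104
6     Max   18     52              936
12    Vic   20     58             1160
11   Dana   24     62             1488
take first 3 rows:
  driver  tip  miles  tip_times_miles
8    Jon    3     15               45
7    Cal    7     12               84
0    Fay   13      8              104

45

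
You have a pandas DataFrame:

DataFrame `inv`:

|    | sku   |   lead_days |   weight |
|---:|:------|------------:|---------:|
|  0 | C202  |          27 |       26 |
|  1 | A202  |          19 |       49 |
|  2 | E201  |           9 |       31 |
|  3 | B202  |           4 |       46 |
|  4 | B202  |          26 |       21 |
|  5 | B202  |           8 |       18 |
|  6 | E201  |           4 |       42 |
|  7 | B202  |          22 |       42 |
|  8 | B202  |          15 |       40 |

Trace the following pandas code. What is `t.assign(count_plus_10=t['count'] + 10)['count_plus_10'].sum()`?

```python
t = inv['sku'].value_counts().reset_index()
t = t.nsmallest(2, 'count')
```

value_counts of sku:
sku
B202    5
E201    2
C202    1
A202    1
Name: count, dtype: int64
reset_index():
    sku  count
0  B202      5
1  E201      2
2  C202      1
3  A202      1
take 2 rows with smallest count:
    sku  count
2  C202      1
3  A202      1
add column count_plus_10 = t['count'] + 10:
    sku  count  count_plus_10
2  C202      1             11
3  A202      1             11
Reading off the sum of column 'count_plus_10', we get 22.

22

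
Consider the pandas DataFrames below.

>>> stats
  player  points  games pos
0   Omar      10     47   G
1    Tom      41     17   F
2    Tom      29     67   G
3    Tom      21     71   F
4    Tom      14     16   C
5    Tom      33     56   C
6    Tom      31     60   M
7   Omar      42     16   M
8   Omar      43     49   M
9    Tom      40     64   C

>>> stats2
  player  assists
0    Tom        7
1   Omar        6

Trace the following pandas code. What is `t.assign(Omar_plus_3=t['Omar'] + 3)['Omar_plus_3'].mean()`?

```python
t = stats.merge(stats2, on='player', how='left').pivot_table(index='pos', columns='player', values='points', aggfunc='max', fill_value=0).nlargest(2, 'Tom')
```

3.0

merge on 'player' (how='left') → 10 rows:
  player  points  games pos  assists
0   Omar      10     47   G        6
1    Tom      41     17   F        7
2    Tom      29     67   G        7
3    Tom      21     71   F        7
4    Tom      14     16   C        7
5    Tom      33     56   C        7
6    Tom      31     60   M        7
7   Omar      42     16   M        6
8   Omar      43     49   M        6
9    Tom      40     64   C        7
pivot: rows=pos, cols=player, max(points):
player  Omar  Tom
pos              
C          0   40
F          0   41
G         10   29
M         43   31
take 2 rows with largest Tom:
player  Omar  Tom
pos              
F          0   41
C          0   40
add column Omar_plus_3 = t['Omar'] + 3:
player  Omar  Tom  Omar_plus_3
pos                           
F          0   41            3
C          0   40            3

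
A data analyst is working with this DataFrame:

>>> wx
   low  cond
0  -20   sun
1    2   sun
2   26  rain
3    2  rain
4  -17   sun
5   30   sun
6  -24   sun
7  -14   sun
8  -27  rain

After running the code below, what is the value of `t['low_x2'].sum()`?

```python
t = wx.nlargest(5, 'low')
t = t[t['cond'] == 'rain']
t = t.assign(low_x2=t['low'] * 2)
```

take 5 rows with largest low:
   low  cond
5   30   sun
2   26  rain
1    2   sun
3    2  rain
7  -14   sun
filter rows where cond == 'rain':
   low  cond
2   26  rain
3    2  rain
add column low_x2 = t['low'] * 2:
   low  cond  low_x2
2   26  rain      52
3    2  rain       4
Finally, sum of column 'low_x2' = 56.

56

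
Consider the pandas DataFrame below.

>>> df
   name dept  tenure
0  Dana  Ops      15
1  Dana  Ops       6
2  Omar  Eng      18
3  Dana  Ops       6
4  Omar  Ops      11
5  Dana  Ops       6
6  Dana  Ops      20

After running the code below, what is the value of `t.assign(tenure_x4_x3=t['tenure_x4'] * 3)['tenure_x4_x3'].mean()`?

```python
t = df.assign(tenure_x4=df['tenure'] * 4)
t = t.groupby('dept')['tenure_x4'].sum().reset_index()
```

add column tenure_x4 = df['tenure'] * 4:
   name dept  tenure  tenure_x4
0  Dana  Ops      15         60
1  Dana  Ops       6         24
2  Omar  Eng      18         72
3  Dana  Ops       6         24
4  Omar  Ops      11         44
5  Dana  Ops       6         24
6  Dana  Ops      20         80
group by dept, sum of tenure_x4:
dept
Eng     72
Ops    256
Name: tenure_x4, dtype: int64
reset_index():
  dept  tenure_x4
0  Eng         72
1  Ops        256
add column tenure_x4_x3 = t['tenure_x4'] * 3:
  dept  tenure_x4  tenure_x4_x3
0  Eng         72           216
1  Ops        256           768
So mean() = 492.0.

492.0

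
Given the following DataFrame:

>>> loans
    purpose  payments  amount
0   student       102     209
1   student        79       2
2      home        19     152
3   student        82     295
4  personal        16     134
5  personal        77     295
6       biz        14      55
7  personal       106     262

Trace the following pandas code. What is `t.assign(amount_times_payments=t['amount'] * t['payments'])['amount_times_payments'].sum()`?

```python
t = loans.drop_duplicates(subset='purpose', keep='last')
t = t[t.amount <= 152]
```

drop duplicate purpose (keep=last):
    purpose  payments  amount
2      home        19     152
3   student        82     295
6       biz        14      55
7  personal       106     262
filter rows where amount <= 152:
  purpose  payments  amount
2    home        19     152
6     biz        14      55
add column amount_times_payments = t['amount'] * t['payments']:
  purpose  payments  amount  amount_times_payments
2    home        19     152                   2888
6     biz        14      55                    770
So sum() = 3658.

3658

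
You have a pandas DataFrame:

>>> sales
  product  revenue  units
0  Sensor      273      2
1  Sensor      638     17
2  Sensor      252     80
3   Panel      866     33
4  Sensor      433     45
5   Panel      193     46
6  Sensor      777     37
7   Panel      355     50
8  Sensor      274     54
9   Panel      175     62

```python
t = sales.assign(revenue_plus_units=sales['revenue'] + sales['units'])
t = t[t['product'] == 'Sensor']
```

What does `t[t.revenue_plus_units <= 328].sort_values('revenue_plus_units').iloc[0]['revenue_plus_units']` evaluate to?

add column revenue_plus_units = sales['revenue'] + sales['units']:
  product  revenue  units  revenue_plus_units
0  Sensor      273      2                 275
1  Sensor      638     17                 655
2  Sensor      252     80                 332
3   Panel      866     33                 899
4  Sensor      433     45                 478
5   Panel      193     46                 239
6  Sensor      777     37                 814
7   Panel      355     50                 405
8  Sensor      274     54                 328
9   Panel      175     62                 237
filter rows where product == 'Sensor':
  product  revenue  units  revenue_plus_units
0  Sensor      273      2                 275
1  Sensor      638     17                 655
2  Sensor      252     80                 332
4  Sensor      433     45                 478
6  Sensor      777     37                 814
8  Sensor      274     54                 328
filter rows where revenue_plus_units <= 328:
  product  revenue  units  revenue_plus_units
0  Sensor      273      2                 275
8  Sensor      274     54                 328
sort by revenue_plus_units:
  product  revenue  units  revenue_plus_units
0  Sensor      273      2                 275
8  Sensor      274     54                 328
Hence 275.

275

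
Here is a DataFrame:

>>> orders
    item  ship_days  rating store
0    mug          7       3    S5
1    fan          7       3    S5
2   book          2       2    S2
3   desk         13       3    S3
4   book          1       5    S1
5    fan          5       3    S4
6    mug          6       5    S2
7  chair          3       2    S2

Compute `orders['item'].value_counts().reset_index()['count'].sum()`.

8

value_counts of item:
item
mug      2
fan      2
book     2
desk     1
chair    1
Name: count, dtype: int64
reset_index():
    item  count
0    mug      2
1    fan      2
2   book      2
3   desk      1
4  chair      1
Hence 8.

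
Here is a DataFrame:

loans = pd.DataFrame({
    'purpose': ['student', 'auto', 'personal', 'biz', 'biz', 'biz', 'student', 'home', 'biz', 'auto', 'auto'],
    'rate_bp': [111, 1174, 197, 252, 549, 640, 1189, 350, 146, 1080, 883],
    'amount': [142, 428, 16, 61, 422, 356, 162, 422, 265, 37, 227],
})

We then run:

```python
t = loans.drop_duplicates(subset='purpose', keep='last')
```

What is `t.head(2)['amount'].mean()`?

drop duplicate purpose (keep=last):
     purpose  rate_bp  amount
2   personal      197      16
6    student     1189     162
7       home      350     422
8        biz      146     265
10      auto      883     227
take first 2 rows:
    purpose  rate_bp  amount
2  personal      197      16
6   student     1189     162
mean of column 'amount' → 89.0

89.0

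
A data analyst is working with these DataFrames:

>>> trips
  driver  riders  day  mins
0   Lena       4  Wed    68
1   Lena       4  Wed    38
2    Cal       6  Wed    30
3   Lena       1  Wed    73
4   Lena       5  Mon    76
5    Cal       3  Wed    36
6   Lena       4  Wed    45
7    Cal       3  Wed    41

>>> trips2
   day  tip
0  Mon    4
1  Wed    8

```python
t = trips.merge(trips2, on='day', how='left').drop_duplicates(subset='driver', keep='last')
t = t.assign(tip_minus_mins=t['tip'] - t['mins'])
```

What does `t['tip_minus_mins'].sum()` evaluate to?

-70

merge on 'day' (how='left') → 8 rows:
  driver  riders  day  mins  tip
0   Lena       4  Wed    68    8
1   Lena       4  Wed    38    8
2    Cal       6  Wed    30    8
3   Lena       1  Wed    73    8
4   Lena       5  Mon    76    4
5    Cal       3  Wed    36    8
6   Lena       4  Wed    45    8
7    Cal       3  Wed    41    8
drop duplicate driver (keep=last):
  driver  riders  day  mins  tip
6   Lena       4  Wed    45    8
7    Cal       3  Wed    41    8
add column tip_minus_mins = t['tip'] - t['mins']:
  driver  riders  day  mins  tip  tip_minus_mins
6   Lena       4  Wed    45    8             -37
7    Cal       3  Wed    41    8             -33
The sum of column 'tip_minus_mins' is -70.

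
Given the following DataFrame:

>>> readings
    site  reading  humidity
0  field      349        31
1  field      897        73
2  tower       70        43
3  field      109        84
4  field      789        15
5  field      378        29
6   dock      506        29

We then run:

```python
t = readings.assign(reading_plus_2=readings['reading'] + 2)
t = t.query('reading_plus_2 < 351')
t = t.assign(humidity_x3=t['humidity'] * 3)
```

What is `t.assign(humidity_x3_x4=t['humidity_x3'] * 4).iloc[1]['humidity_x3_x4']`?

add column reading_plus_2 = readings['reading'] + 2:
    site  reading  humidity  reading_plus_2
0  field      349        31             351
1  field      897        73             899
2  tower       70        43              72
3  field      109        84             111
4  field      789        15             791
5  field      378        29             380
6   dock      506        29             508
filter rows where reading_plus_2 < 351:
    site  reading  humidity  reading_plus_2
2  tower       70        43              72
3  field      109        84             111
add column humidity_x3 = t['humidity'] * 3:
    site  reading  humidity  reading_plus_2  humidity_x3
2  tower       70        43              72          129
3  field      109        84             111          252
add column humidity_x3_x4 = t['humidity_x3'] * 4:
    site  reading  humidity  reading_plus_2  humidity_x3  humidity_x3_x4
2  tower       70        43              72          129             516
3  field      109        84             111          252            1008
value at position 1, column 'humidity_x3_x4' → 1008

1008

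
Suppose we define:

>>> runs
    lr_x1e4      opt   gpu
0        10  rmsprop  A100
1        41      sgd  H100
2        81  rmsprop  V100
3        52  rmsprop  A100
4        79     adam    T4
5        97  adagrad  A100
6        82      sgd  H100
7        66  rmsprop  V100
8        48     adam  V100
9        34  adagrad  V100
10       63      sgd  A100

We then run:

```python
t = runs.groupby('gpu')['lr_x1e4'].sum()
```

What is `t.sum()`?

group by gpu, sum of lr_x1e4:
gpu
A100    222
H100    123
T4       79
V100    229
Name: lr_x1e4, dtype: int64
Hence 653.

653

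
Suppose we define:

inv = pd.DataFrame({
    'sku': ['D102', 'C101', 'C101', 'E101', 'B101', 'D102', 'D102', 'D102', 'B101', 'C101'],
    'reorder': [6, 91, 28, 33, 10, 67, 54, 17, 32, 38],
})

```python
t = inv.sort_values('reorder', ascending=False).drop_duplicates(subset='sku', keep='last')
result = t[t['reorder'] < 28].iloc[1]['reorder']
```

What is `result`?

sort by reorder descending:
    sku  reorder
1  C101       91
5  D102       67
6  D102       54
9  C101       38
3  E101       33
8  B101       32
2  C101       28
7  D102       17
4  B101       10
0  D102        6
drop duplicate sku (keep=last):
    sku  reorder
3  E101       33
2  C101       28
4  B101       10
0  D102        6
filter rows where reorder < 28:
    sku  reorder
4  B101       10
0  D102        6
value at position 1, column 'reorder' → 6

6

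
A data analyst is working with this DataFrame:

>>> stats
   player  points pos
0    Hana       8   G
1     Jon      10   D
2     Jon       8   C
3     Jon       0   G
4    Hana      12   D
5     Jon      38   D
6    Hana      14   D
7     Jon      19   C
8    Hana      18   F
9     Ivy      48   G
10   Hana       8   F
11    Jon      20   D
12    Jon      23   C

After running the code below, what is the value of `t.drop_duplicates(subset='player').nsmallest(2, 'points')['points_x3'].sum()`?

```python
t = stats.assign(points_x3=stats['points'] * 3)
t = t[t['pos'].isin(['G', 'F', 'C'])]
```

48

add column points_x3 = stats['points'] * 3:
   player  points pos  points_x3
0    Hana       8   G         24
1     Jon      10   D         30
2     Jon       8   C         24
3     Jon       0   G          0
4    Hana      12   D         36
5     Jon      38   D        114
6    Hana      14   D         42
7     Jon      19   C         57
8    Hana      18   F         54
9     Ivy      48   G        144
10   Hana       8   F         24
11    Jon      20   D         60
12    Jon      23   C         69
filter rows where pos in ['G', 'F', 'C']:
   player  points pos  points_x3
0    Hana       8   G         24
2     Jon       8   C         24
3     Jon       0   G          0
7     Jon      19   C         57
8    Hana      18   F         54
9     Ivy      48   G        144
10   Hana       8   F         24
12    Jon      23   C         69
drop duplicate player (keep=first):
  player  points pos  points_x3
0   Hana       8   G         24
2    Jon       8   C         24
9    Ivy      48   G        144
take 2 rows with smallest points:
  player  points pos  points_x3
0   Hana       8   G         24
2    Jon       8   C         24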